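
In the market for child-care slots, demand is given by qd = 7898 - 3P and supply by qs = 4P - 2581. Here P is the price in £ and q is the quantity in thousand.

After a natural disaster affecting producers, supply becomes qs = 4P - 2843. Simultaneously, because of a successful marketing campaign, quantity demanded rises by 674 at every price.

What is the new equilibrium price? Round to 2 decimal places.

Original equilibrium: 7898 - 3P = 4P - 2581 gives 10479 = 7P, so P = 1497 and q = 3407.
After the shift, demand is qd = 8572 - 3P and supply is qs = 4P - 2843.
Equate the new curves: 8572 - 3P = 4P - 2843, giving 11415 = 7P, P = 11415/7 ≈ 1630.7143, q = 25759/7 ≈ 3679.8571.

1630.71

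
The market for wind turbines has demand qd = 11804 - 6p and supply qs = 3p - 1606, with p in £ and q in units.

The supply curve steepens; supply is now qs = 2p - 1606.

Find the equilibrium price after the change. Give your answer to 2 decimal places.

1676.25

Original equilibrium: 11804 - 6p = 3p - 1606 gives 13410 = 9p, so p = 1490 and q = 2864.
The new curves are qd = 11804 - 6p (demand) and qs = 2p - 1606 (supply).
New equilibrium: 11804 - 6p = 2p - 1606 ⇒ 13410 = 8p ⇒ p = 1676.25, q = 1746.5.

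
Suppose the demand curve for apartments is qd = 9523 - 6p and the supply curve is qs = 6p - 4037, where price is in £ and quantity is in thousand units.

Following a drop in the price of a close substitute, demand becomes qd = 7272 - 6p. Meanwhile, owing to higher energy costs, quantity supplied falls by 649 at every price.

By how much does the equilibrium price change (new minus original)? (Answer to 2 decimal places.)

Solve the original market: 9523 - 6p = 6p - 4037, hence p = 1130 and q = 2743.
The shock moves the curves to qd = 7272 - 6p and qs = 6p - 4686.
Clearing the new market: 7272 - 6p = 6p - 4686, so p = 996.5 and q = 1293.
Δp = 996.5 − 1130 = -133.50.

-133.50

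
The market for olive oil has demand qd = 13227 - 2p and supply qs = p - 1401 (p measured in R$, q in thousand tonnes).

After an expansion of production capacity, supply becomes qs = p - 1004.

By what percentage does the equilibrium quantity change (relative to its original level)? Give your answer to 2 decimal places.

Solve the original market: 13227 - 2p = p - 1401, hence p = 4876 and q = 3475.
With the change applied: demand qd = 13227 - 2p, supply qs = p - 1004.
Equate the new curves: 13227 - 2p = p - 1004, giving 14231 = 3p, p = 14231/3 ≈ 4743.6667, q = 11219/3 ≈ 3739.6667.
%Δq = (3739.6667 − 3475) / 3475 × 100 = +7.62%.

+7.62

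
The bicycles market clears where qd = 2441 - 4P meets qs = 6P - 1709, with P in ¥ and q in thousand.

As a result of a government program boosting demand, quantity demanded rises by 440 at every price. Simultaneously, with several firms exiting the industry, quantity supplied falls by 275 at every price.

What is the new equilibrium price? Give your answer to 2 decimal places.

486.50

Solve the original market: 2441 - 4P = 6P - 1709, hence P = 415 and q = 781.
The new curves are qd = 2881 - 4P (demand) and qs = 6P - 1984 (supply).
Clearing the new market: 2881 - 4P = 6P - 1984, so P = 486.5 and q = 935.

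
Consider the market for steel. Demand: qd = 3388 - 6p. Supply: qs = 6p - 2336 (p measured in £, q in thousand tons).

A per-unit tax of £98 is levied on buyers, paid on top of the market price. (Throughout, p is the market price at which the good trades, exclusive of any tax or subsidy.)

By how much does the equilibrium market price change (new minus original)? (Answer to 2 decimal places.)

Original equilibrium: 3388 - 6p = 6p - 2336 gives 5724 = 12p, so p = 477 and q = 526.
Since buyers pay the price plus the tax, the effective demand curve becomes qd = 2800 - 6p.
Equate the new curves: 2800 - 6p = 6p - 2336, giving 5136 = 12p, p = 428, q = 232.
Δp = 428 − 477 = -49.00.

-49.00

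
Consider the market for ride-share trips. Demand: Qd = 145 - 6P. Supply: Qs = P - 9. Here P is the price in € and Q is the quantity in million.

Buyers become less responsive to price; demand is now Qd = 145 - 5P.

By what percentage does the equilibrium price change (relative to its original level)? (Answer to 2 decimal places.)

Original equilibrium: 145 - 6P = P - 9 gives 154 = 7P, so P = 22 and Q = 13.
After the shift, demand is Qd = 145 - 5P and supply is Qs = P - 9.
Clearing the new market: 145 - 5P = P - 9, so P = 77/3 ≈ 25.6667 and Q = 50/3 ≈ 16.6667.
%ΔP = (25.6667 − 22) / 22 × 100 = +16.67%.

+16.67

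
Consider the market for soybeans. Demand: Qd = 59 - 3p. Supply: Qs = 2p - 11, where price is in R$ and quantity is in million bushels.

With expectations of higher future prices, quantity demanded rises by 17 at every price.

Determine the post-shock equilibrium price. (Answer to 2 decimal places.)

Before the shock: 59 - 3p = 2p - 11 ⇒ 70 = 5p ⇒ p = 14, Q = 17.
With the change applied: demand Qd = 76 - 3p, supply Qs = 2p - 11.
Equate the new curves: 76 - 3p = 2p - 11, giving 87 = 5p, p = 17.4, Q = 23.8.

17.40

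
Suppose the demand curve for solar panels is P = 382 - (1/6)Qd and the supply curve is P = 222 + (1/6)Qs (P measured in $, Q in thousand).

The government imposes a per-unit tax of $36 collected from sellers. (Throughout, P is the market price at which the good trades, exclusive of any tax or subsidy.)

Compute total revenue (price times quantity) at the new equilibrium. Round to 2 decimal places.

Initially, 2292 - 6P = 6P - 1332, so 3624 = 12P and P = 302, Q = 480.
Since sellers keep the price net of the tax, the effective supply curve becomes Qs = 6P - 1548.
Clearing the new market: 2292 - 6P = 6P - 1548, so P = 320 and Q = 372.
New expenditure = 320 × 372 = 119040.00.

119040.00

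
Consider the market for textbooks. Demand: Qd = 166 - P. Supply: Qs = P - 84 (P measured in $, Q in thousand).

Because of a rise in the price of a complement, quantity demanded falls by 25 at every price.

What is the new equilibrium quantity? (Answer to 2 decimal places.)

28.50

Before the shock: 166 - P = P - 84 ⇒ 250 = 2P ⇒ P = 125, Q = 41.
With the change applied: demand Qd = 141 - P, supply Qs = P - 84.
New equilibrium: 141 - P = P - 84 ⇒ 225 = 2P ⇒ P = 112.5, Q = 28.5.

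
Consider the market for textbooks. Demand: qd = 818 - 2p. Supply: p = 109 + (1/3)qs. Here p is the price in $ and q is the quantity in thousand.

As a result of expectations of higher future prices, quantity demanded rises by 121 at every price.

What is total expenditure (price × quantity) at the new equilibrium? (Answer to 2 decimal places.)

109534.32

Before the shock: 818 - 2p = 3p - 327 ⇒ 1145 = 5p ⇒ p = 229, q = 360.
The new curves are qd = 939 - 2p (demand) and qs = 3p - 327 (supply).
Equate the new curves: 939 - 2p = 3p - 327, giving 1266 = 5p, p = 253.2, q = 432.6.
New expenditure = 253.2 × 432.6 = 109534.32.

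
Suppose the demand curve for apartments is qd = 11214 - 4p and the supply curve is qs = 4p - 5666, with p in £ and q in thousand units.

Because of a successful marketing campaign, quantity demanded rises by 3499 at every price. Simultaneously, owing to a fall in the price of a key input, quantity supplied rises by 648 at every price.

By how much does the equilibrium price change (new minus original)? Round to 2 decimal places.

Solve the original market: 11214 - 4p = 4p - 5666, hence p = 2110 and q = 2774.
The new curves are qd = 14713 - 4p (demand) and qs = 4p - 5018 (supply).
Setting them equal: 14713 - 4p = 4p - 5018 → 19731 = 8p, so p = 2466.375 and q = 4847.5.
Δp = 2466.375 − 2110 = +356.38.

+356.38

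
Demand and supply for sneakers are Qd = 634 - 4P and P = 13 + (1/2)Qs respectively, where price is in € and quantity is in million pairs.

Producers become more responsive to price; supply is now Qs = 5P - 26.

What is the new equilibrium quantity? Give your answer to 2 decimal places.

Before the shock: 634 - 4P = 2P - 26 ⇒ 660 = 6P ⇒ P = 110, Q = 194.
After the shift, demand is Qd = 634 - 4P and supply is Qs = 5P - 26.
New equilibrium: 634 - 4P = 5P - 26 ⇒ 660 = 9P ⇒ P = 220/3 ≈ 73.3333, Q = 1022/3 ≈ 340.6667.

340.67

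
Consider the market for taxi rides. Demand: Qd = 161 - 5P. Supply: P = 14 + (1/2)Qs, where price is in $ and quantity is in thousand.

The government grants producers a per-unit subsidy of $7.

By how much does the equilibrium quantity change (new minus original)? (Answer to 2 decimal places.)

Initially, 161 - 5P = 2P - 28, so 189 = 7P and P = 27, Q = 26.
Since sellers receive the price plus the subsidy, the effective supply curve becomes Qs = 2P - 14.
Setting them equal: 161 - 5P = 2P - 14 → 175 = 7P, so P = 25 and Q = 36.
ΔQ = 36 − 26 = +10.00.

+10.00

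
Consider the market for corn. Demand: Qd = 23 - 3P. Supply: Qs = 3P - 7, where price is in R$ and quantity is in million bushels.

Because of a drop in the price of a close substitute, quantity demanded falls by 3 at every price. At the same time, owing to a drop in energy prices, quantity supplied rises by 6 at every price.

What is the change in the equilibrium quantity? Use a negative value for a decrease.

+1.5

Original equilibrium: 23 - 3P = 3P - 7 gives 30 = 6P, so P = 5 and Q = 8.
The new curves are Qd = 20 - 3P (demand) and Qs = 3P - 1 (supply).
Setting them equal: 20 - 3P = 3P - 1 → 21 = 6P, so P = 3.5 and Q = 9.5.
ΔQ = 9.5 − 8 = +1.5.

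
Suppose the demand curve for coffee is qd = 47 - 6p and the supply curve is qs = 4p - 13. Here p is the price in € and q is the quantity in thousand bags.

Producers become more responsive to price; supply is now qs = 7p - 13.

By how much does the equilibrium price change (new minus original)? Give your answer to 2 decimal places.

-1.38

Before the shock: 47 - 6p = 4p - 13 ⇒ 60 = 10p ⇒ p = 6, q = 11.
With the change applied: demand qd = 47 - 6p, supply qs = 7p - 13.
Clearing the new market: 47 - 6p = 7p - 13, so p = 60/13 ≈ 4.6154 and q = 251/13 ≈ 19.3077.
Δp = 4.6154 − 6 = -1.38.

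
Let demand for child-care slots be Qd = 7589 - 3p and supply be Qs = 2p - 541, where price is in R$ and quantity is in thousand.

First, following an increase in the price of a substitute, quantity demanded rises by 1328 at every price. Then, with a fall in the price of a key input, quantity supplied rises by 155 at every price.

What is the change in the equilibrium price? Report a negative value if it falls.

+234.6

Before the shock: 7589 - 3p = 2p - 541 ⇒ 8130 = 5p ⇒ p = 1626, Q = 2711.
The shock moves the curves to Qd = 8917 - 3p and Qs = 2p - 386.
Clearing the new market: 8917 - 3p = 2p - 386, so p = 1860.6 and Q = 3335.2.
Δp = 1860.6 − 1626 = +234.6.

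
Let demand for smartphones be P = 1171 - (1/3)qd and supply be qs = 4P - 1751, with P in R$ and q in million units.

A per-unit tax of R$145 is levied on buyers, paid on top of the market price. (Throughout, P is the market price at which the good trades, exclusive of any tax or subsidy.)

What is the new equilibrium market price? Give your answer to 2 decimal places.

Original equilibrium: 3513 - 3P = 4P - 1751 gives 5264 = 7P, so P = 752 and q = 1257.
Since buyers pay the price plus the tax, the effective demand curve becomes qd = 3078 - 3P.
Setting them equal: 3078 - 3P = 4P - 1751 → 4829 = 7P, so P = 4829/7 ≈ 689.8571 and q = 7059/7 ≈ 1008.4286.

689.86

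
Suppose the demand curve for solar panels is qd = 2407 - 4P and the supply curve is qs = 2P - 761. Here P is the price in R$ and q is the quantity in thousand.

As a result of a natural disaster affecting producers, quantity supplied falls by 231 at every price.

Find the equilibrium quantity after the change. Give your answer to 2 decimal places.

Solve the original market: 2407 - 4P = 2P - 761, hence P = 528 and q = 295.
The new curves are qd = 2407 - 4P (demand) and qs = 2P - 992 (supply).
Equate the new curves: 2407 - 4P = 2P - 992, giving 3399 = 6P, P = 566.5, q = 141.

141.00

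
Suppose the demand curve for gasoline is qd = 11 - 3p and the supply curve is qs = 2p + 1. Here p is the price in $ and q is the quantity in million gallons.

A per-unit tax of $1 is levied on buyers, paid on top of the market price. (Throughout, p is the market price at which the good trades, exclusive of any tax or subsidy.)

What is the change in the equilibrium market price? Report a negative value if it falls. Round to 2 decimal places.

-0.60

Initially, 11 - 3p = 2p + 1, so 10 = 5p and p = 2, q = 5.
Since buyers pay the price plus the tax, the effective demand curve becomes qd = 8 - 3p.
Setting them equal: 8 - 3p = 2p + 1 → 7 = 5p, so p = 1.4 and q = 3.8.
Δp = 1.4 − 2 = -0.60.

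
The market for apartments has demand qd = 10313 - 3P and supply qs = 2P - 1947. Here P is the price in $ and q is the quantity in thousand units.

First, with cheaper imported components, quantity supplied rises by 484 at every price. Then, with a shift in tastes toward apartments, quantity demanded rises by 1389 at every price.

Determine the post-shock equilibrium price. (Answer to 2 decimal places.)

2633.00

Initially, 10313 - 3P = 2P - 1947, so 12260 = 5P and P = 2452, q = 2957.
After the shift, demand is qd = 11702 - 3P and supply is qs = 2P - 1463.
Equate the new curves: 11702 - 3P = 2P - 1463, giving 13165 = 5P, P = 2633, q = 3803.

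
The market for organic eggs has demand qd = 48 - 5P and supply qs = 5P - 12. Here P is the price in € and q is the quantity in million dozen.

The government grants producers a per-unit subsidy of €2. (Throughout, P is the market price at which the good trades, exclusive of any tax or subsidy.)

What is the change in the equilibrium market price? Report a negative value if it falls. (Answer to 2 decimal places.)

Solve the original market: 48 - 5P = 5P - 12, hence P = 6 and q = 18.
Since sellers receive the price plus the subsidy, the effective supply curve becomes qs = 5P - 2.
Clearing the new market: 48 - 5P = 5P - 2, so P = 5 and q = 23.
ΔP = 5 − 6 = -1.00.

-1.00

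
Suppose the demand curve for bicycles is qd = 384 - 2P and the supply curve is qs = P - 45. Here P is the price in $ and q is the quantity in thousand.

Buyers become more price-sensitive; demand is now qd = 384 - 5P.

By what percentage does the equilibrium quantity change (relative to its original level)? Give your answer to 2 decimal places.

Solve the original market: 384 - 2P = P - 45, hence P = 143 and q = 98.
With the change applied: demand qd = 384 - 5P, supply qs = P - 45.
Equate the new curves: 384 - 5P = P - 45, giving 429 = 6P, P = 71.5, q = 26.5.
%Δq = (26.5 − 98) / 98 × 100 = -72.96%.

-72.96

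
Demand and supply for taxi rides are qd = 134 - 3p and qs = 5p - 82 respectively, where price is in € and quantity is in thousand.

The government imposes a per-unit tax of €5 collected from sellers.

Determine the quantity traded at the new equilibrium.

Initially, 134 - 3p = 5p - 82, so 216 = 8p and p = 27, q = 53.
Since sellers keep the price net of the tax, the effective supply curve becomes qs = 5p - 107.
New equilibrium: 134 - 3p = 5p - 107 ⇒ 241 = 8p ⇒ p = 30.125, q = 43.625.

43.625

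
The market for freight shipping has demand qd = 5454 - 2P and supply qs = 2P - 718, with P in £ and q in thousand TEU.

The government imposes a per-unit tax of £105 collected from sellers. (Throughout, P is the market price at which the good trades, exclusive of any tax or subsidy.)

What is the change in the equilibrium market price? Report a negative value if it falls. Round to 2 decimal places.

Initially, 5454 - 2P = 2P - 718, so 6172 = 4P and P = 1543, q = 2368.
Since sellers keep the price net of the tax, the effective supply curve becomes qs = 2P - 928.
Setting them equal: 5454 - 2P = 2P - 928 → 6382 = 4P, so P = 1595.5 and q = 2263.
ΔP = 1595.5 − 1543 = +52.50.

+52.50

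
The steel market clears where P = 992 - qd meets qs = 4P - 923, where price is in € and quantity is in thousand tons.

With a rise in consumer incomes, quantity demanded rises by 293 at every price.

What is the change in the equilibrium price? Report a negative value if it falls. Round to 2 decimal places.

Solve the original market: 992 - P = 4P - 923, hence P = 383 and q = 609.
With the change applied: demand qd = 1285 - P, supply qs = 4P - 923.
Clearing the new market: 1285 - P = 4P - 923, so P = 441.6 and q = 843.4.
ΔP = 441.6 − 383 = +58.60.

+58.60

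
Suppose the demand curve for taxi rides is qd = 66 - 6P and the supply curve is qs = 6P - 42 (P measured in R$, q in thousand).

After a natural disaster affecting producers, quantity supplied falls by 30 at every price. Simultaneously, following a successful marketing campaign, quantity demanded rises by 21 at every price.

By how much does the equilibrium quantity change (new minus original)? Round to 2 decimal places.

Solve the original market: 66 - 6P = 6P - 42, hence P = 9 and q = 12.
The new curves are qd = 87 - 6P (demand) and qs = 6P - 72 (supply).
Equate the new curves: 87 - 6P = 6P - 72, giving 159 = 12P, P = 13.25, q = 7.5.
Δq = 7.5 − 12 = -4.50.

-4.50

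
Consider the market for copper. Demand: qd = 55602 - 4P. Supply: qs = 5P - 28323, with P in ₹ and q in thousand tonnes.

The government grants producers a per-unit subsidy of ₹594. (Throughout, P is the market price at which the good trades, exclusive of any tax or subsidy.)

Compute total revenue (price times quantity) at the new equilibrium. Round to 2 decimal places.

176499890.00

Original equilibrium: 55602 - 4P = 5P - 28323 gives 83925 = 9P, so P = 9325 and q = 18302.
Since sellers receive the price plus the subsidy, the effective supply curve becomes qs = 5P - 25353.
Clearing the new market: 55602 - 4P = 5P - 25353, so P = 8995 and q = 19622.
New expenditure = 8995 × 19622 = 176499890.00.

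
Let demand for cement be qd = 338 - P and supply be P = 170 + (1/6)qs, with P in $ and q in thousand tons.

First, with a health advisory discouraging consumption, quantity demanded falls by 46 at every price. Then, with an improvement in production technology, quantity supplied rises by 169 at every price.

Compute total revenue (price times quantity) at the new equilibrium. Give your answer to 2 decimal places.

21017.20

Solve the original market: 338 - P = 6P - 1020, hence P = 194 and q = 144.
After the shift, demand is qd = 292 - P and supply is qs = 6P - 851.
New equilibrium: 292 - P = 6P - 851 ⇒ 1143 = 7P ⇒ P = 1143/7 ≈ 163.2857, q = 901/7 ≈ 128.7143.
New expenditure = 163.2857 × 128.7143 = 21017.20.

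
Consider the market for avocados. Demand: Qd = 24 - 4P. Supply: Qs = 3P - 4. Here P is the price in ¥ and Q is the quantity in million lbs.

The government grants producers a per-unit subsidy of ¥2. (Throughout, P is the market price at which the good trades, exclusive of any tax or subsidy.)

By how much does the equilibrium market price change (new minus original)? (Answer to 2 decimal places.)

-0.86

Before the shock: 24 - 4P = 3P - 4 ⇒ 28 = 7P ⇒ P = 4, Q = 8.
Since sellers receive the price plus the subsidy, the effective supply curve becomes Qs = 3P + 2.
Setting them equal: 24 - 4P = 3P + 2 → 22 = 7P, so P = 22/7 ≈ 3.1429 and Q = 80/7 ≈ 11.4286.
ΔP = 3.1429 − 4 = -0.86.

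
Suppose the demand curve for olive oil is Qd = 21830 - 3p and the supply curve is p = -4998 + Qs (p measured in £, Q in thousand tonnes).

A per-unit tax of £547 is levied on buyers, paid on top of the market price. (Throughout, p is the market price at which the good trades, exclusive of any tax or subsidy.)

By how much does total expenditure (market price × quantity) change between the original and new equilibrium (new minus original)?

-5334788.4375

Initially, 21830 - 3p = p + 4998, so 16832 = 4p and p = 4208, Q = 9206.
Since buyers pay the price plus the tax, the effective demand curve becomes Qd = 20189 - 3p.
Clearing the new market: 20189 - 3p = p + 4998, so p = 3797.75 and Q = 8795.75.
Expenditure moves from 4208×9206 = 38738848 to 3797.75×8795.75 = 33404059.5625; change = -5334788.4375.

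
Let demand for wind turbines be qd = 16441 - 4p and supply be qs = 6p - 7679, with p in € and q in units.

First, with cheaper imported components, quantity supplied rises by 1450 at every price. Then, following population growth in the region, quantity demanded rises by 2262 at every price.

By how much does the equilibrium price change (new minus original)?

+81.2

Original equilibrium: 16441 - 4p = 6p - 7679 gives 24120 = 10p, so p = 2412 and q = 6793.
With the change applied: demand qd = 18703 - 4p, supply qs = 6p - 6229.
New equilibrium: 18703 - 4p = 6p - 6229 ⇒ 24932 = 10p ⇒ p = 2493.2, q = 8730.2.
Δp = 2493.2 − 2412 = +81.2.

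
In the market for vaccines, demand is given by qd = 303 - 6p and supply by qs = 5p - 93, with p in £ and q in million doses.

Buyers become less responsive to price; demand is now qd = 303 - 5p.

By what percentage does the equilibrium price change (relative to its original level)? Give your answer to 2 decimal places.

Before the shock: 303 - 6p = 5p - 93 ⇒ 396 = 11p ⇒ p = 36, q = 87.
The new curves are qd = 303 - 5p (demand) and qs = 5p - 93 (supply).
Equate the new curves: 303 - 5p = 5p - 93, giving 396 = 10p, p = 39.6, q = 105.
%Δp = (39.6 − 36) / 36 × 100 = +10.00%.

+10.00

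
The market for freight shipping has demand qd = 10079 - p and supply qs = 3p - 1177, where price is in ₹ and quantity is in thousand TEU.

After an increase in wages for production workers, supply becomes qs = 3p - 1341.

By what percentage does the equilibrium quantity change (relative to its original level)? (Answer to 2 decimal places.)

Original equilibrium: 10079 - p = 3p - 1177 gives 11256 = 4p, so p = 2814 and q = 7265.
The shock moves the curves to qd = 10079 - p and qs = 3p - 1341.
Clearing the new market: 10079 - p = 3p - 1341, so p = 2855 and q = 7224.
%Δq = (7224 − 7265) / 7265 × 100 = -0.56%.

-0.56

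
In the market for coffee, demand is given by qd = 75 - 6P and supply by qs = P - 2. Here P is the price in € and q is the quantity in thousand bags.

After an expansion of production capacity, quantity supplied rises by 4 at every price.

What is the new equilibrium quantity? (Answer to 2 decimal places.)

Before the shock: 75 - 6P = P - 2 ⇒ 77 = 7P ⇒ P = 11, q = 9.
With the change applied: demand qd = 75 - 6P, supply qs = P + 2.
New equilibrium: 75 - 6P = P + 2 ⇒ 73 = 7P ⇒ P = 73/7 ≈ 10.4286, q = 87/7 ≈ 12.4286.

12.43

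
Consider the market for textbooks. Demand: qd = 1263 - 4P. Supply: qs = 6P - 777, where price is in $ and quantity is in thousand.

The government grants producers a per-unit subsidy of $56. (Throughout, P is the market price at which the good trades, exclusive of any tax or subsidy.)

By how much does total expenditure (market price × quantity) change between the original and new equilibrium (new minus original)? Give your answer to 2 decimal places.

Original equilibrium: 1263 - 4P = 6P - 777 gives 2040 = 10P, so P = 204 and q = 447.
Since sellers receive the price plus the subsidy, the effective supply curve becomes qs = 6P - 441.
New equilibrium: 1263 - 4P = 6P - 441 ⇒ 1704 = 10P ⇒ P = 170.4, q = 581.4.
Expenditure moves from 204×447 = 91188 to 170.4×581.4 = 99070.56; change = +7882.56.

+7882.56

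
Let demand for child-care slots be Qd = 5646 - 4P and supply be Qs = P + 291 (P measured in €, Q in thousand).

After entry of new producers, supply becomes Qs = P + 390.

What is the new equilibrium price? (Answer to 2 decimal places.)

Before the shock: 5646 - 4P = P + 291 ⇒ 5355 = 5P ⇒ P = 1071, Q = 1362.
After the shift, demand is Qd = 5646 - 4P and supply is Qs = P + 390.
Clearing the new market: 5646 - 4P = P + 390, so P = 1051.2 and Q = 1441.2.

1051.20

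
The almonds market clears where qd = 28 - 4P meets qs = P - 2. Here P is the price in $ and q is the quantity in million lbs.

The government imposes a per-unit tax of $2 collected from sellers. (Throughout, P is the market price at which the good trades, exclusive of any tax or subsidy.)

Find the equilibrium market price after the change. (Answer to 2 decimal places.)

6.40

Before the shock: 28 - 4P = P - 2 ⇒ 30 = 5P ⇒ P = 6, q = 4.
Since sellers keep the price net of the tax, the effective supply curve becomes qs = P - 4.
New equilibrium: 28 - 4P = P - 4 ⇒ 32 = 5P ⇒ P = 6.4, q = 2.4.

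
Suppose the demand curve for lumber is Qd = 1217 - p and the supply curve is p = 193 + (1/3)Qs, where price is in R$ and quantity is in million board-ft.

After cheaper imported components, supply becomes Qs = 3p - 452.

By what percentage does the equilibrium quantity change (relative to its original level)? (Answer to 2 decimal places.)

Before the shock: 1217 - p = 3p - 579 ⇒ 1796 = 4p ⇒ p = 449, Q = 768.
The new curves are Qd = 1217 - p (demand) and Qs = 3p - 452 (supply).
Setting them equal: 1217 - p = 3p - 452 → 1669 = 4p, so p = 417.25 and Q = 799.75.
%ΔQ = (799.75 − 768) / 768 × 100 = +4.13%.

+4.13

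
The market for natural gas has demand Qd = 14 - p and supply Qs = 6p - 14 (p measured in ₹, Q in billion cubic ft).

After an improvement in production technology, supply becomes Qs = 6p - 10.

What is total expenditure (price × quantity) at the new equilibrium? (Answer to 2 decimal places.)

Solve the original market: 14 - p = 6p - 14, hence p = 4 and Q = 10.
The shock moves the curves to Qd = 14 - p and Qs = 6p - 10.
Equate the new curves: 14 - p = 6p - 10, giving 24 = 7p, p = 24/7 ≈ 3.4286, Q = 74/7 ≈ 10.5714.
New expenditure = 3.4286 × 10.5714 = 36.24.

36.24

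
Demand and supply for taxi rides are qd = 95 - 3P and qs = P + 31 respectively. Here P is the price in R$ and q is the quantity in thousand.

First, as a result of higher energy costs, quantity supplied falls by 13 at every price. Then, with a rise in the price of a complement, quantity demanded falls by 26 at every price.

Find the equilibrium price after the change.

Before the shock: 95 - 3P = P + 31 ⇒ 64 = 4P ⇒ P = 16, q = 47.
After the shift, demand is qd = 69 - 3P and supply is qs = P + 18.
New equilibrium: 69 - 3P = P + 18 ⇒ 51 = 4P ⇒ P = 12.75, q = 30.75.

12.75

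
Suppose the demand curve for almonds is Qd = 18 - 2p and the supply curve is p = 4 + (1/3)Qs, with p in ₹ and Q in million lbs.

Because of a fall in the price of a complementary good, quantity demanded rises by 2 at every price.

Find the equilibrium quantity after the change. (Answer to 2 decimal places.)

Solve the original market: 18 - 2p = 3p - 12, hence p = 6 and Q = 6.
With the change applied: demand Qd = 20 - 2p, supply Qs = 3p - 12.
Setting them equal: 20 - 2p = 3p - 12 → 32 = 5p, so p = 6.4 and Q = 7.2.

7.20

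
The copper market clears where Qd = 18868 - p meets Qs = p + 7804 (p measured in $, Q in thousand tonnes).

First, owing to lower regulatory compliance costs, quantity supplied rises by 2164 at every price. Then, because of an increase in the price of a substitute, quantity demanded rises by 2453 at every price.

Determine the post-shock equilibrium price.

5676.5

Before the shock: 18868 - p = p + 7804 ⇒ 11064 = 2p ⇒ p = 5532, Q = 13336.
After the shift, demand is Qd = 21321 - p and supply is Qs = p + 9968.
Equate the new curves: 21321 - p = p + 9968, giving 11353 = 2p, p = 5676.5, Q = 15644.5.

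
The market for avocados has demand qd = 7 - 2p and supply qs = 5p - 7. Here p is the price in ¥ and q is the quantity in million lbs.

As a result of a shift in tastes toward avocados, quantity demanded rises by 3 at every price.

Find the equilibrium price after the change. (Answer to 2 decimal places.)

2.43

Solve the original market: 7 - 2p = 5p - 7, hence p = 2 and q = 3.
The shock moves the curves to qd = 10 - 2p and qs = 5p - 7.
New equilibrium: 10 - 2p = 5p - 7 ⇒ 17 = 7p ⇒ p = 17/7 ≈ 2.4286, q = 36/7 ≈ 5.1429.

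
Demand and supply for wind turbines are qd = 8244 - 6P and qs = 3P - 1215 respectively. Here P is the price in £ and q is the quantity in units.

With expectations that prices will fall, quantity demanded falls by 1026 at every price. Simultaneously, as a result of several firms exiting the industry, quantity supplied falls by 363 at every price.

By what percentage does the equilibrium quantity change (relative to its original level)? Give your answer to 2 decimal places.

-30.13

Before the shock: 8244 - 6P = 3P - 1215 ⇒ 9459 = 9P ⇒ P = 1051, q = 1938.
The shock moves the curves to qd = 7218 - 6P and qs = 3P - 1578.
Clearing the new market: 7218 - 6P = 3P - 1578, so P = 2932/3 ≈ 977.3333 and q = 1354.
%Δq = (1354 − 1938) / 1938 × 100 = -30.13%.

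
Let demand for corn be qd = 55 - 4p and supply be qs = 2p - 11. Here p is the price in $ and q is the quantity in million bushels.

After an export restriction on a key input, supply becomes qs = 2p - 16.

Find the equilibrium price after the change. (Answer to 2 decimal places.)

11.83

Solve the original market: 55 - 4p = 2p - 11, hence p = 11 and q = 11.
The new curves are qd = 55 - 4p (demand) and qs = 2p - 16 (supply).
Equate the new curves: 55 - 4p = 2p - 16, giving 71 = 6p, p = 71/6 ≈ 11.8333, q = 23/3 ≈ 7.6667.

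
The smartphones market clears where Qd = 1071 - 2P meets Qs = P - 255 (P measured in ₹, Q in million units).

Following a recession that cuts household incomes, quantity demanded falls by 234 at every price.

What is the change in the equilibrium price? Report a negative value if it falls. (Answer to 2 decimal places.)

-78.00

Before the shock: 1071 - 2P = P - 255 ⇒ 1326 = 3P ⇒ P = 442, Q = 187.
After the shift, demand is Qd = 837 - 2P and supply is Qs = P - 255.
Clearing the new market: 837 - 2P = P - 255, so P = 364 and Q = 109.
ΔP = 364 − 442 = -78.00.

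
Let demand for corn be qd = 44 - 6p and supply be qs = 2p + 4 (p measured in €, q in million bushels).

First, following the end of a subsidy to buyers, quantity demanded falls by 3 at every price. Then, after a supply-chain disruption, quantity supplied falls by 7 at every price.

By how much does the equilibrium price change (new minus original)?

Original equilibrium: 44 - 6p = 2p + 4 gives 40 = 8p, so p = 5 and q = 14.
The shock moves the curves to qd = 41 - 6p and qs = 2p - 3.
Clearing the new market: 41 - 6p = 2p - 3, so p = 5.5 and q = 8.
Δp = 5.5 − 5 = +0.5.

+0.5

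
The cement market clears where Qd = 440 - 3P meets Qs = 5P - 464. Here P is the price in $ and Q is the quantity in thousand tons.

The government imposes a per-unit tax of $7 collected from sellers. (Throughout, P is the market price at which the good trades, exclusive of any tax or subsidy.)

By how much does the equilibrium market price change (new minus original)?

Before the shock: 440 - 3P = 5P - 464 ⇒ 904 = 8P ⇒ P = 113, Q = 101.
Since sellers keep the price net of the tax, the effective supply curve becomes Qs = 5P - 499.
Setting them equal: 440 - 3P = 5P - 499 → 939 = 8P, so P = 117.375 and Q = 87.875.
ΔP = 117.375 − 113 = +4.375.

+4.375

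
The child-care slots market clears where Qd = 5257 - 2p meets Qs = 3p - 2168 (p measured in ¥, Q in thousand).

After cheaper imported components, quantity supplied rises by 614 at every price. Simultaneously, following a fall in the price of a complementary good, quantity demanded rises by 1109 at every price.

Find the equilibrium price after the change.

Before the shock: 5257 - 2p = 3p - 2168 ⇒ 7425 = 5p ⇒ p = 1485, Q = 2287.
With the change applied: demand Qd = 6366 - 2p, supply Qs = 3p - 1554.
Setting them equal: 6366 - 2p = 3p - 1554 → 7920 = 5p, so p = 1584 and Q = 3198.

1584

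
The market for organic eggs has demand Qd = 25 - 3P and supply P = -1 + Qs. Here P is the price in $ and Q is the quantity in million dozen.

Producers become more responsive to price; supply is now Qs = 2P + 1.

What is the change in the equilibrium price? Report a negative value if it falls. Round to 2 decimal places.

Original equilibrium: 25 - 3P = P + 1 gives 24 = 4P, so P = 6 and Q = 7.
With the change applied: demand Qd = 25 - 3P, supply Qs = 2P + 1.
Setting them equal: 25 - 3P = 2P + 1 → 24 = 5P, so P = 4.8 and Q = 10.6.
ΔP = 4.8 − 6 = -1.20.

-1.20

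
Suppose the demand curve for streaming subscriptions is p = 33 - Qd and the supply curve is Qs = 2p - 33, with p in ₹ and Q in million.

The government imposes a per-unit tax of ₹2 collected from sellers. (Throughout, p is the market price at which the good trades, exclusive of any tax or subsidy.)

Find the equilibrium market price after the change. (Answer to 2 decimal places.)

Before the shock: 33 - p = 2p - 33 ⇒ 66 = 3p ⇒ p = 22, Q = 11.
Since sellers keep the price net of the tax, the effective supply curve becomes Qs = 2p - 37.
New equilibrium: 33 - p = 2p - 37 ⇒ 70 = 3p ⇒ p = 70/3 ≈ 23.3333, Q = 29/3 ≈ 9.6667.

23.33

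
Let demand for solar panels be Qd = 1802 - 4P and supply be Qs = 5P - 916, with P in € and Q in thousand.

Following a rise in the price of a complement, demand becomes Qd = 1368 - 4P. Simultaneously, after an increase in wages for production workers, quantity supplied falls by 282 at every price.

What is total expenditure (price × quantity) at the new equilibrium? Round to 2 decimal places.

64878.62

Before the shock: 1802 - 4P = 5P - 916 ⇒ 2718 = 9P ⇒ P = 302, Q = 594.
After the shift, demand is Qd = 1368 - 4P and supply is Qs = 5P - 1198.
New equilibrium: 1368 - 4P = 5P - 1198 ⇒ 2566 = 9P ⇒ P = 2566/9 ≈ 285.1111, Q = 2048/9 ≈ 227.5556.
New expenditure = 285.1111 × 227.5556 = 64878.62.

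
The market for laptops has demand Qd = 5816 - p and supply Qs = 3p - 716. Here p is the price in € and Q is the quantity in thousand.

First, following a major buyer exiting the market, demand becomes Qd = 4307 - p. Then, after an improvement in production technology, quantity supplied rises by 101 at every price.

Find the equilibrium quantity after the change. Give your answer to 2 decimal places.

3076.50

Initially, 5816 - p = 3p - 716, so 6532 = 4p and p = 1633, Q = 4183.
The new curves are Qd = 4307 - p (demand) and Qs = 3p - 615 (supply).
New equilibrium: 4307 - p = 3p - 615 ⇒ 4922 = 4p ⇒ p = 1230.5, Q = 3076.5.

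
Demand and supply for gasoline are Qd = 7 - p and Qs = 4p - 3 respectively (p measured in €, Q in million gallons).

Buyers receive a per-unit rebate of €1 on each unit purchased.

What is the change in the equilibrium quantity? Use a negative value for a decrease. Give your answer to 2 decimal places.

Before the shock: 7 - p = 4p - 3 ⇒ 10 = 5p ⇒ p = 2, Q = 5.
Since buyers' out-of-pocket price is the market price minus the rebate, the effective demand curve becomes Qd = 8 - p.
New equilibrium: 8 - p = 4p - 3 ⇒ 11 = 5p ⇒ p = 2.2, Q = 5.8.
ΔQ = 5.8 − 5 = +0.80.

+0.80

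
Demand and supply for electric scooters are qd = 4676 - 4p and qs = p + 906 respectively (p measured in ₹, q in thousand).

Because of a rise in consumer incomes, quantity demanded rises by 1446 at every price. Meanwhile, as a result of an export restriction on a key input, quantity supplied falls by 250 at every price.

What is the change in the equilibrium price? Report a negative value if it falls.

+339.2

Original equilibrium: 4676 - 4p = p + 906 gives 3770 = 5p, so p = 754 and q = 1660.
The shock moves the curves to qd = 6122 - 4p and qs = p + 656.
New equilibrium: 6122 - 4p = p + 656 ⇒ 5466 = 5p ⇒ p = 1093.2, q = 1749.2.
Δp = 1093.2 − 754 = +339.2.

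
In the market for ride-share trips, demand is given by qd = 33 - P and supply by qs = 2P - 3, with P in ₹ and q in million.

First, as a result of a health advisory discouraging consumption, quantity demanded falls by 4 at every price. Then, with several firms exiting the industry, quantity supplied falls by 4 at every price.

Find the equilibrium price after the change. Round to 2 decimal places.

Original equilibrium: 33 - P = 2P - 3 gives 36 = 3P, so P = 12 and q = 21.
The shock moves the curves to qd = 29 - P and qs = 2P - 7.
Equate the new curves: 29 - P = 2P - 7, giving 36 = 3P, P = 12, q = 17.

12.00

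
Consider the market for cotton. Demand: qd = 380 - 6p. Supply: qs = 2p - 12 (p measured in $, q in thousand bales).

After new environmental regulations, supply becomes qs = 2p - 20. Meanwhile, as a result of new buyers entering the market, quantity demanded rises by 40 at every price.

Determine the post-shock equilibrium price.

Before the shock: 380 - 6p = 2p - 12 ⇒ 392 = 8p ⇒ p = 49, q = 86.
The new curves are qd = 420 - 6p (demand) and qs = 2p - 20 (supply).
New equilibrium: 420 - 6p = 2p - 20 ⇒ 440 = 8p ⇒ p = 55, q = 90.

55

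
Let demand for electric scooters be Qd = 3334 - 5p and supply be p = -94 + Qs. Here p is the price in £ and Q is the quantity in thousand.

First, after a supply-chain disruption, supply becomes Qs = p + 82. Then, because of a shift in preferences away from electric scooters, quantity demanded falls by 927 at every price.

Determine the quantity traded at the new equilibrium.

Before the shock: 3334 - 5p = p + 94 ⇒ 3240 = 6p ⇒ p = 540, Q = 634.
The new curves are Qd = 2407 - 5p (demand) and Qs = p + 82 (supply).
Clearing the new market: 2407 - 5p = p + 82, so p = 387.5 and Q = 469.5.

469.5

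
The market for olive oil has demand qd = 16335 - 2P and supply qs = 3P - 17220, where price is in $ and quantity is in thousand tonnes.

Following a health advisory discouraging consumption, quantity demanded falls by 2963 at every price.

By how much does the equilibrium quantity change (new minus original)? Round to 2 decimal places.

-1777.80

Original equilibrium: 16335 - 2P = 3P - 17220 gives 33555 = 5P, so P = 6711 and q = 2913.
The new curves are qd = 13372 - 2P (demand) and qs = 3P - 17220 (supply).
New equilibrium: 13372 - 2P = 3P - 17220 ⇒ 30592 = 5P ⇒ P = 6118.4, q = 1135.2.
Δq = 1135.2 − 2913 = -1777.80.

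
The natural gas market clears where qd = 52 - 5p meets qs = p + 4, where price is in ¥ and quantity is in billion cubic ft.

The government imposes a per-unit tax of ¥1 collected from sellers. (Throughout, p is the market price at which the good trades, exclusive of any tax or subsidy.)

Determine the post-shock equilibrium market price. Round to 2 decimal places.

Original equilibrium: 52 - 5p = p + 4 gives 48 = 6p, so p = 8 and q = 12.
Since sellers keep the price net of the tax, the effective supply curve becomes qs = p + 3.
Setting them equal: 52 - 5p = p + 3 → 49 = 6p, so p = 49/6 ≈ 8.1667 and q = 67/6 ≈ 11.1667.

8.17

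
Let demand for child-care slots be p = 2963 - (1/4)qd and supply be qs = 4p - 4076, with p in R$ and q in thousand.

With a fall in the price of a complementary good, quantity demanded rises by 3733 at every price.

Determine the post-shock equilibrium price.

Initially, 11852 - 4p = 4p - 4076, so 15928 = 8p and p = 1991, q = 3888.
The shock moves the curves to qd = 15585 - 4p and qs = 4p - 4076.
New equilibrium: 15585 - 4p = 4p - 4076 ⇒ 19661 = 8p ⇒ p = 2457.625, q = 5754.5.

2457.625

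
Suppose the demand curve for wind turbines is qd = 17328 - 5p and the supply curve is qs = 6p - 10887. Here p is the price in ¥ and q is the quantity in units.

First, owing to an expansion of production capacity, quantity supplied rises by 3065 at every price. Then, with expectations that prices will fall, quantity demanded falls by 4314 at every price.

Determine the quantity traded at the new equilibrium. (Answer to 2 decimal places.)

Original equilibrium: 17328 - 5p = 6p - 10887 gives 28215 = 11p, so p = 2565 and q = 4503.
With the change applied: demand qd = 13014 - 5p, supply qs = 6p - 7822.
Clearing the new market: 13014 - 5p = 6p - 7822, so p = 20836/11 ≈ 1894.1818 and q = 38974/11 ≈ 3543.0909.

3543.09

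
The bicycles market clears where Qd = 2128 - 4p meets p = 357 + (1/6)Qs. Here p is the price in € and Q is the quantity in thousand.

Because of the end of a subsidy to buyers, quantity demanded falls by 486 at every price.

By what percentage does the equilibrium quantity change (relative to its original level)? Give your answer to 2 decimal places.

Before the shock: 2128 - 4p = 6p - 2142 ⇒ 4270 = 10p ⇒ p = 427, Q = 420.
With the change applied: demand Qd = 1642 - 4p, supply Qs = 6p - 2142.
New equilibrium: 1642 - 4p = 6p - 2142 ⇒ 3784 = 10p ⇒ p = 378.4, Q = 128.4.
%ΔQ = (128.4 − 420) / 420 × 100 = -69.43%.

-69.43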